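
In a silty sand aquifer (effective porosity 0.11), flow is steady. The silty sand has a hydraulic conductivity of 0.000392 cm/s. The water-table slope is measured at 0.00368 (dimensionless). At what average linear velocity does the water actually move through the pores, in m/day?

0.0113

Convert K: 0.000392 cm/s × 864 = 0.3387 m/day.
Hydraulic gradient i = 0.00368.
Darcy flux q = K · i = 0.3387 × 0.003680 = 0.001246 m/day.
Seepage velocity v = q / n_e = 0.001246 / 0.11 = 0.01133 m/day.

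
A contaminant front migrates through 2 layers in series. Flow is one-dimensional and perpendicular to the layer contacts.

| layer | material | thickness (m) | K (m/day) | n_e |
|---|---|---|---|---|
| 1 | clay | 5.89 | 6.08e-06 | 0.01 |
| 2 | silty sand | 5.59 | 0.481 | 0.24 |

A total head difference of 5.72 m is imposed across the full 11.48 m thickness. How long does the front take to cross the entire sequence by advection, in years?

649

With flow normal to the layers, continuity requires the same specific discharge q through every layer.
Σ(b_i/K_i) = 5.89/6.08e-06 + 5.59/0.481 = 9.688e+05 d.
q = Δh / Σ(b_i/K_i) = 5.72 / 9.688e+05 = 5.904e-06 m/day.
In each layer the seepage velocity is v_i = q/n_i, so the layer transit time is t_i = b_i·n_i / q:
  layer 1 (clay): t_1 = 5.89 × 0.01 / 5.904e-06 = 9976 d
  layer 2 (silty sand): t_2 = 5.59 × 0.24 / 5.904e-06 = 2.272e+05 d
Total t = Σ t_i = 2.372e+05 days = 649.4 years.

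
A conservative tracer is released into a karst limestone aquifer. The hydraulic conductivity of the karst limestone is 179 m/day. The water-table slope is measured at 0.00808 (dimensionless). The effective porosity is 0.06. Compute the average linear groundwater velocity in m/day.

Hydraulic gradient i = 0.00808.
Darcy flux q = K · i = 179.0 × 0.008080 = 1.446 m/day.
Seepage velocity v = q / n_e = 1.446 / 0.06 = 24.11 m/day.

24.1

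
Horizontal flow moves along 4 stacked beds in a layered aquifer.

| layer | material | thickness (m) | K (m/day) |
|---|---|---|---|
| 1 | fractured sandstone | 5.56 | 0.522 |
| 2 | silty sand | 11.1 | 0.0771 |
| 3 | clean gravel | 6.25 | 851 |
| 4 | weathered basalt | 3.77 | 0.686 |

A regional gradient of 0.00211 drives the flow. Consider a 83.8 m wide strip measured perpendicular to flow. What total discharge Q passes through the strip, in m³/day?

Flow is parallel to layering, so each bed carries its own Darcy discharge and the transmissivities add.
Σ(K_i·b_i) = 0.522×5.56 + 0.0771×11.1 + 851×6.25 + 0.686×3.77 = 5325 m²/day.
Hydraulic gradient i = 0.00211.
Q = Σ(K_i·b_i) · W · i = 5325 × 83.8 × 0.002110 = 941.6 m³/day.

942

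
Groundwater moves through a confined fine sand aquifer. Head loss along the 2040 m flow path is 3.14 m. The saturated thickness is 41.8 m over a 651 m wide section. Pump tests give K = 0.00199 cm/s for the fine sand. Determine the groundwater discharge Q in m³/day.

72.0

Convert K: 0.00199 cm/s × 864 = 1.719 m/day.
Cross-sectional area A = 651 × 41.8 = 27212 m².
Hydraulic gradient i = Δh / L = 3.14 / 2040 = 0.001539.
Darcy's law: Q = K · A · i = 1.719 × 27212 × 0.001539 = 72.02 m³/day.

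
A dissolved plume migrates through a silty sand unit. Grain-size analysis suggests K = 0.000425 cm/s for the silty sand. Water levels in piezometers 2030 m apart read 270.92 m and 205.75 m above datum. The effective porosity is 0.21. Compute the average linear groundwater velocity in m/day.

Convert K: 0.000425 cm/s × 864 = 0.3672 m/day.
Hydraulic gradient i = (270.92 − 205.75) / 2030 = 65.17 / 2030 = 0.03210.
Darcy flux q = K · i = 0.3672 × 0.03210 = 0.01179 m/day.
Seepage velocity v = q / n_e = 0.01179 / 0.21 = 0.05614 m/day.

0.0561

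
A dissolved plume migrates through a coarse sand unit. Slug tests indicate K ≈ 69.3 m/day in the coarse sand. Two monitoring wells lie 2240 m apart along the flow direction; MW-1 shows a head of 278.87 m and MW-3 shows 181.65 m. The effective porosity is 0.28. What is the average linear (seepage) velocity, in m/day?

10.7

Hydraulic gradient i = (278.87 − 181.65) / 2240 = 97.22 / 2240 = 0.04340.
Darcy flux q = K · i = 69.30 × 0.04340 = 3.008 m/day.
Seepage velocity v = q / n_e = 3.008 / 0.28 = 10.74 m/day.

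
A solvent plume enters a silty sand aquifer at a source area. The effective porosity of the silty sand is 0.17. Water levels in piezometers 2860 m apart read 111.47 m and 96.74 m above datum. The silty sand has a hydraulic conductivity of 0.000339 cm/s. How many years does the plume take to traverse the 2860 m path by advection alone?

882

Convert K: 0.000339 cm/s × 864 = 0.2929 m/day.
Hydraulic gradient i = (111.47 − 96.74) / 2860 = 14.73 / 2860 = 0.005150.
Darcy flux q = K · i = 0.2929 × 0.005150 = 0.001509 m/day.
Seepage velocity v = q / n_e = 0.001509 / 0.17 = 0.008874 m/day.
Travel time t = L / v = 2860 / 0.008874 = 3.223e+05 days = 882.4 years.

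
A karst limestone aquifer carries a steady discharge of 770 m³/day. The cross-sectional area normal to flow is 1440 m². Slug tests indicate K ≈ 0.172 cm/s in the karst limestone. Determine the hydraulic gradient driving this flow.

0.00360

Convert K: 0.172 cm/s × 864 = 148.6 m/day.
From Q = K·A·i, i = Q / (K·A) = 770 / (148.6 × 1440) = 0.003598.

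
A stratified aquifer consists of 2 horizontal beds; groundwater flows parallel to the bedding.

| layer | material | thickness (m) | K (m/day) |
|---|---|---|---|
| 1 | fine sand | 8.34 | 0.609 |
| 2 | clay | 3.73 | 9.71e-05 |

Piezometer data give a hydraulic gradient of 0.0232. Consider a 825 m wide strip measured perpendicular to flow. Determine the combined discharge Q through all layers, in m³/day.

Flow is parallel to layering, so each bed carries its own Darcy discharge and the transmissivities add.
Σ(K_i·b_i) = 0.609×8.34 + 9.71e-05×3.73 = 5.079 m²/day.
Hydraulic gradient i = 0.0232.
Q = Σ(K_i·b_i) · W · i = 5.079 × 825 × 0.02320 = 97.22 m³/day.

97.2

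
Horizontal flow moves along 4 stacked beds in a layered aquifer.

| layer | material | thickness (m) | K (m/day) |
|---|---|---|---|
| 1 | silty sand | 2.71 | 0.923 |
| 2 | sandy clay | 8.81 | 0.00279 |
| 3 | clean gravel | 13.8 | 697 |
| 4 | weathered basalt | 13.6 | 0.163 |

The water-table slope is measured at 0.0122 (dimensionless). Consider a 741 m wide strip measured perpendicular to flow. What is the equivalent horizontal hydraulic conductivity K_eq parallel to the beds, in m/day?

Flow is parallel to layering, so each bed carries its own Darcy discharge and the transmissivities add.
Σ(K_i·b_i) = 0.923×2.71 + 0.00279×8.81 + 697×13.8 + 0.163×13.6 = 9623 m²/day.
Total thickness b = 38.92 m, so K_eq = Σ(K_i·b_i)/b = 247.3 m/day.

247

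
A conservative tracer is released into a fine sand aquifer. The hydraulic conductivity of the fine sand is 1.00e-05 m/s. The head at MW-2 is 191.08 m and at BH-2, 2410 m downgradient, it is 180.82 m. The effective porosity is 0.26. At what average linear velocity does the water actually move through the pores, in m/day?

Convert K: 1.00e-05 m/s × 86400 = 0.8640 m/day.
Hydraulic gradient i = (191.08 − 180.82) / 2410 = 10.26 / 2410 = 0.004257.
Darcy flux q = K · i = 0.8640 × 0.004257 = 0.003678 m/day.
Seepage velocity v = q / n_e = 0.003678 / 0.26 = 0.01415 m/day.

0.0141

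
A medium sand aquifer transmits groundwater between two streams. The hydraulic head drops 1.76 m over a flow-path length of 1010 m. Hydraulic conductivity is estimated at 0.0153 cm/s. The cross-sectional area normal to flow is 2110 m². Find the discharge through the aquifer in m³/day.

Convert K: 0.0153 cm/s × 864 = 13.22 m/day.
Hydraulic gradient i = Δh / L = 1.76 / 1010 = 0.001743.
Darcy's law: Q = K · A · i = 13.22 × 2110 × 0.001743 = 48.60 m³/day.

48.6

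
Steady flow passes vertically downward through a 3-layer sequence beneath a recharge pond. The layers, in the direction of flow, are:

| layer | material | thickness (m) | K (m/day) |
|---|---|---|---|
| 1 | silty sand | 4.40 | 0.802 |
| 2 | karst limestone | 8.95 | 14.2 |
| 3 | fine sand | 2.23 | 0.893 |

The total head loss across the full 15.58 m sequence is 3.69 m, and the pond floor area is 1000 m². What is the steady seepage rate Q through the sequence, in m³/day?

428

Flow is perpendicular to layering, so the layers act in series and the equivalent K is the thickness-weighted harmonic mean.
Total thickness L = 4.40 + 8.95 + 2.23 = 15.58 m.
Σ(b_i/K_i) = 4.40/0.802 + 8.95/14.2 + 2.23/0.893 = 8.614 d.
K_eq = L / Σ(b_i/K_i) = 15.58 / 8.614 = 1.809 m/day.
Q = K_eq · A · (Δh/L) = 1.809 × 1000 × (3.69/15.58) = 428.4 m³/day.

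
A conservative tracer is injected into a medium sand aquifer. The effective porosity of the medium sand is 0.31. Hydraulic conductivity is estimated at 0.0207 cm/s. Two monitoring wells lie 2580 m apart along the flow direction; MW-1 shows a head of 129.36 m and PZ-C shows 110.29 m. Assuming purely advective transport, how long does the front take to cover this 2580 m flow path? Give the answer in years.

Convert K: 0.0207 cm/s × 864 = 17.88 m/day.
Hydraulic gradient i = (129.36 − 110.29) / 2580 = 19.07 / 2580 = 0.007391.
Darcy flux q = K · i = 17.88 × 0.007391 = 0.1322 m/day.
Seepage velocity v = q / n_e = 0.1322 / 0.31 = 0.4264 m/day.
Travel time t = L / v = 2580 / 0.4264 = 6050 days = 16.56 years.

16.6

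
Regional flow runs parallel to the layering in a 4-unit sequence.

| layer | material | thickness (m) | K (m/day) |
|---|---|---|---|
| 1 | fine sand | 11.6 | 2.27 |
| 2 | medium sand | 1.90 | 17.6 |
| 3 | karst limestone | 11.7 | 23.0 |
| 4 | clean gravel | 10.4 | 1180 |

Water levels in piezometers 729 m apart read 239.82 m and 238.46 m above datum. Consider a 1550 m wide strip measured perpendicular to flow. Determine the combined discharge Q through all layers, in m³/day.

36400

Flow is parallel to layering, so each bed carries its own Darcy discharge and the transmissivities add.
Σ(K_i·b_i) = 2.27×11.6 + 17.6×1.90 + 23.0×11.7 + 1180×10.4 = 12601 m²/day.
Hydraulic gradient i = (239.82 − 238.46) / 729 = 1.36 / 729 = 0.001866.
Q = Σ(K_i·b_i) · W · i = 12601 × 1550 × 0.001866 = 36437 m³/day.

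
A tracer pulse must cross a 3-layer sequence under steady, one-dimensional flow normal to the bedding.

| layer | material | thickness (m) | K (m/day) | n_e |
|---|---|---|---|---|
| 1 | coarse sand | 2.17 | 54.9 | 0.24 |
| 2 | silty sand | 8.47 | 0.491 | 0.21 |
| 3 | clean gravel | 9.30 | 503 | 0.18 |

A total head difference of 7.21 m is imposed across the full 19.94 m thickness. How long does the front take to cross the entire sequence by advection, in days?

With flow normal to the layers, continuity requires the same specific discharge q through every layer.
Σ(b_i/K_i) = 2.17/54.9 + 8.47/0.491 + 9.30/503 = 17.31 d.
q = Δh / Σ(b_i/K_i) = 7.21 / 17.31 = 0.4166 m/day.
In each layer the seepage velocity is v_i = q/n_i, so the layer transit time is t_i = b_i·n_i / q:
  layer 1 (coarse sand): t_1 = 2.17 × 0.24 / 0.4166 = 1.250 d
  layer 2 (silty sand): t_2 = 8.47 × 0.21 / 0.4166 = 4.270 d
  layer 3 (clean gravel): t_3 = 9.30 × 0.18 / 0.4166 = 4.019 d
Total t = Σ t_i = 9.539 days.

9.54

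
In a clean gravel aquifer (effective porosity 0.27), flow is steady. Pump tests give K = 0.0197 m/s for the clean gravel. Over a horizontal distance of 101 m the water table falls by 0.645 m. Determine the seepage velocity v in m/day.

Convert K: 0.0197 m/s × 86400 = 1702 m/day.
Hydraulic gradient i = Δh / L = 0.645 / 101 = 0.006386.
Darcy flux q = K · i = 1702 × 0.006386 = 10.87 m/day.
Seepage velocity v = q / n_e = 10.87 / 0.27 = 40.26 m/day.

40.3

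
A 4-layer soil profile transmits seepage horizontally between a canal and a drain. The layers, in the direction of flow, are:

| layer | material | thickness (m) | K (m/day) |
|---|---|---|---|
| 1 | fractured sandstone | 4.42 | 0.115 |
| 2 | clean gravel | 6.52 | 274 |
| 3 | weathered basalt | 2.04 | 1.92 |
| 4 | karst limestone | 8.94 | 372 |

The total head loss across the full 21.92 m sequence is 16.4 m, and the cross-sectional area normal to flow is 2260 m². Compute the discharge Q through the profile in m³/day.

Flow is perpendicular to layering, so the layers act in series and the equivalent K is the thickness-weighted harmonic mean.
Total thickness L = 4.42 + 6.52 + 2.04 + 8.94 = 21.92 m.
Σ(b_i/K_i) = 4.42/0.115 + 6.52/274 + 2.04/1.92 + 8.94/372 = 39.55 d.
K_eq = L / Σ(b_i/K_i) = 21.92 / 39.55 = 0.5543 m/day.
Q = K_eq · A · (Δh/L) = 0.5543 × 2260 × (16.4/21.92) = 937.3 m³/day.

937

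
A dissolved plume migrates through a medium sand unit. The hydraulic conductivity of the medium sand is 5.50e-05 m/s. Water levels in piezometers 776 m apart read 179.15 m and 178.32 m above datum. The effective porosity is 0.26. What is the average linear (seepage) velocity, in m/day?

Convert K: 5.50e-05 m/s × 86400 = 4.752 m/day.
Hydraulic gradient i = (179.15 − 178.32) / 776 = 0.83 / 776 = 0.001070.
Darcy flux q = K · i = 4.752 × 0.001070 = 0.005083 m/day.
Seepage velocity v = q / n_e = 0.005083 / 0.26 = 0.01955 m/day.

0.0195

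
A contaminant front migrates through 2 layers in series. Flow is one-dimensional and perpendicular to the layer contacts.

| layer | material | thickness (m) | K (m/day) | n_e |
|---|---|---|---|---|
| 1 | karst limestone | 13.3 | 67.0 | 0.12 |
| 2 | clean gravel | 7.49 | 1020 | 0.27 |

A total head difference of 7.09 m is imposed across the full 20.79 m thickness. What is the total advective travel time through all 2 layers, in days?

With flow normal to the layers, continuity requires the same specific discharge q through every layer.
Σ(b_i/K_i) = 13.3/67.0 + 7.49/1020 = 0.2059 d.
q = Δh / Σ(b_i/K_i) = 7.09 / 0.2059 = 34.44 m/day.
In each layer the seepage velocity is v_i = q/n_i, so the layer transit time is t_i = b_i·n_i / q:
  layer 1 (karst limestone): t_1 = 13.3 × 0.12 / 34.44 = 0.04634 d
  layer 2 (clean gravel): t_2 = 7.49 × 0.27 / 34.44 = 0.05872 d
Total t = Σ t_i = 0.1051 days.

0.105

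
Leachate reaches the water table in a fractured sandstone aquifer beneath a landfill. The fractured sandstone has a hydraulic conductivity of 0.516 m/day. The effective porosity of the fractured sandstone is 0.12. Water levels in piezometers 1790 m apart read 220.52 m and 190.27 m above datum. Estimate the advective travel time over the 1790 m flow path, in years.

67.4

Hydraulic gradient i = (220.52 − 190.27) / 1790 = 30.25 / 1790 = 0.01690.
Darcy flux q = K · i = 0.5160 × 0.01690 = 0.008720 m/day.
Seepage velocity v = q / n_e = 0.008720 / 0.12 = 0.07267 m/day.
Travel time t = L / v = 1790 / 0.07267 = 24633 days = 67.44 years.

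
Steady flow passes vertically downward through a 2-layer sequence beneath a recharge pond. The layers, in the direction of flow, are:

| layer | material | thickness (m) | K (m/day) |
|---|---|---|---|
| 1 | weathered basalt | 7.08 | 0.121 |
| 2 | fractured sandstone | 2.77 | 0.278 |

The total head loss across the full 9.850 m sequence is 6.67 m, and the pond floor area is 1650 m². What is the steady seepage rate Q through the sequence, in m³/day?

Flow is perpendicular to layering, so the layers act in series and the equivalent K is the thickness-weighted harmonic mean.
Total thickness L = 7.08 + 2.77 = 9.850 m.
Σ(b_i/K_i) = 7.08/0.121 + 2.77/0.278 = 68.48 d.
K_eq = L / Σ(b_i/K_i) = 9.850 / 68.48 = 0.1438 m/day.
Q = K_eq · A · (Δh/L) = 0.1438 × 1650 × (6.67/9.850) = 160.7 m³/day.

161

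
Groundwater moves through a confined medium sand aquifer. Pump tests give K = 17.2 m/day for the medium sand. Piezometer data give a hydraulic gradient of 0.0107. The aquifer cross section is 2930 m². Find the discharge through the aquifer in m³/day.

539

Hydraulic gradient i = 0.0107.
Darcy's law: Q = K · A · i = 17.20 × 2930 × 0.01070 = 539.2 m³/day.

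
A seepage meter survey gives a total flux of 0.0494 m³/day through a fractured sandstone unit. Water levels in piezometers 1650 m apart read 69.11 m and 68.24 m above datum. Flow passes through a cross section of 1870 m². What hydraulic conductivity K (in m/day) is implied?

0.0501

Hydraulic gradient i = (69.11 − 68.24) / 1650 = 0.87 / 1650 = 0.0005273.
From Q = K·A·i, K = Q / (A·i) = 0.0494 / (1870 × 0.0005273) = 0.05010 m/day.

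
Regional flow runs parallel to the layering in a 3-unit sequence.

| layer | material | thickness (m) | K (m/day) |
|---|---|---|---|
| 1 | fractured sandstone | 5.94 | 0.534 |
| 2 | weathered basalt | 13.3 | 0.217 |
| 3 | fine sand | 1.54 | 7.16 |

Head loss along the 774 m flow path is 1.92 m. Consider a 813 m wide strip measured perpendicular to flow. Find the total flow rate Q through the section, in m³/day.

34.5

Flow is parallel to layering, so each bed carries its own Darcy discharge and the transmissivities add.
Σ(K_i·b_i) = 0.534×5.94 + 0.217×13.3 + 7.16×1.54 = 17.08 m²/day.
Hydraulic gradient i = Δh / L = 1.92 / 774 = 0.002481.
Q = Σ(K_i·b_i) · W · i = 17.08 × 813 × 0.002481 = 34.45 m³/day.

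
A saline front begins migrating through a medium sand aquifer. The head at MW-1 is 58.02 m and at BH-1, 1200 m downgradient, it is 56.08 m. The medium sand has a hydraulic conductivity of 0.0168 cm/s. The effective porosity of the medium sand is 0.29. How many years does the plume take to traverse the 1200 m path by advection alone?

40.6

Convert K: 0.0168 cm/s × 864 = 14.52 m/day.
Hydraulic gradient i = (58.02 − 56.08) / 1200 = 1.94 / 1200 = 0.001617.
Darcy flux q = K · i = 14.52 × 0.001617 = 0.02347 m/day.
Seepage velocity v = q / n_e = 0.02347 / 0.29 = 0.08092 m/day.
Travel time t = L / v = 1200 / 0.08092 = 14830 days = 40.60 years.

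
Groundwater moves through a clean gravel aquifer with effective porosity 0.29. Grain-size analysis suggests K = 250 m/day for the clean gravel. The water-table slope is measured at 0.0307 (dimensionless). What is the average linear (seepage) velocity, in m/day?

26.5

Hydraulic gradient i = 0.0307.
Darcy flux q = K · i = 250.0 × 0.03070 = 7.675 m/day.
Seepage velocity v = q / n_e = 7.675 / 0.29 = 26.47 m/day.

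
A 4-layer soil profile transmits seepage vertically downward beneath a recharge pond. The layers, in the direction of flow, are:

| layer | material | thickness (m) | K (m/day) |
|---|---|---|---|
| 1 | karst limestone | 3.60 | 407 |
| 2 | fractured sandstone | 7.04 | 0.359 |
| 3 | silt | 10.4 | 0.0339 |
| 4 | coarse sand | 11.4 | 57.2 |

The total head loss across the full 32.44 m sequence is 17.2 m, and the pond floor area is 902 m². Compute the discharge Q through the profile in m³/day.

Flow is perpendicular to layering, so the layers act in series and the equivalent K is the thickness-weighted harmonic mean.
Total thickness L = 3.60 + 7.04 + 10.4 + 11.4 = 32.44 m.
Σ(b_i/K_i) = 3.60/407 + 7.04/0.359 + 10.4/0.0339 + 11.4/57.2 = 326.6 d.
K_eq = L / Σ(b_i/K_i) = 32.44 / 326.6 = 0.09933 m/day.
Q = K_eq · A · (Δh/L) = 0.09933 × 902 × (17.2/32.44) = 47.50 m³/day.

47.5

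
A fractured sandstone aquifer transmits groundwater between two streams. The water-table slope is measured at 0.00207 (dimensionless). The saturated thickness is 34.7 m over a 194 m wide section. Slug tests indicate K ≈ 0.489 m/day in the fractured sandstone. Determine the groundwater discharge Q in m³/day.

6.81

Cross-sectional area A = 194 × 34.7 = 6732 m².
Hydraulic gradient i = 0.00207.
Darcy's law: Q = K · A · i = 0.4890 × 6732 × 0.002070 = 6.814 m³/day.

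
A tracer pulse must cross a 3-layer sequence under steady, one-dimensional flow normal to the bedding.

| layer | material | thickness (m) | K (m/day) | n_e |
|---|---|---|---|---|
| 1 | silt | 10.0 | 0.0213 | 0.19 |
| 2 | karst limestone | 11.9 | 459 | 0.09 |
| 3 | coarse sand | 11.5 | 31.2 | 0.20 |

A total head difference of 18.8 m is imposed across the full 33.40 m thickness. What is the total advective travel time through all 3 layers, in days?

132

With flow normal to the layers, continuity requires the same specific discharge q through every layer.
Σ(b_i/K_i) = 10.0/0.0213 + 11.9/459 + 11.5/31.2 = 469.9 d.
q = Δh / Σ(b_i/K_i) = 18.8 / 469.9 = 0.04001 m/day.
In each layer the seepage velocity is v_i = q/n_i, so the layer transit time is t_i = b_i·n_i / q:
  layer 1 (silt): t_1 = 10.0 × 0.19 / 0.04001 = 47.49 d
  layer 2 (karst limestone): t_2 = 11.9 × 0.09 / 0.04001 = 26.77 d
  layer 3 (coarse sand): t_3 = 11.5 × 0.20 / 0.04001 = 57.49 d
Total t = Σ t_i = 131.7 days.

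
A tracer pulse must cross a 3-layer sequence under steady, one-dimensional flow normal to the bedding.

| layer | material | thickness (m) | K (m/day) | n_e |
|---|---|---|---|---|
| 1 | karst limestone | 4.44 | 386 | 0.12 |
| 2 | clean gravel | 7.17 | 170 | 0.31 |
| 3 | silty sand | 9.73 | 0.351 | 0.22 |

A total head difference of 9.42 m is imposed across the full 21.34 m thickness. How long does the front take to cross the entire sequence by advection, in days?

14.4

With flow normal to the layers, continuity requires the same specific discharge q through every layer.
Σ(b_i/K_i) = 4.44/386 + 7.17/170 + 9.73/0.351 = 27.77 d.
q = Δh / Σ(b_i/K_i) = 9.42 / 27.77 = 0.3392 m/day.
In each layer the seepage velocity is v_i = q/n_i, so the layer transit time is t_i = b_i·n_i / q:
  layer 1 (karst limestone): t_1 = 4.44 × 0.12 / 0.3392 = 1.571 d
  layer 2 (clean gravel): t_2 = 7.17 × 0.31 / 0.3392 = 6.554 d
  layer 3 (silty sand): t_3 = 9.73 × 0.22 / 0.3392 = 6.311 d
Total t = Σ t_i = 14.44 days.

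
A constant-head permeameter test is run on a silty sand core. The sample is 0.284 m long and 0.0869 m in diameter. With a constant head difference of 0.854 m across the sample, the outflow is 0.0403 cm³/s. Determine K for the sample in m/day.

Cross-sectional area A = π·(d/2)² = π × (0.0869/2)² = 0.005931 m².
Convert discharge: 0.0403 cm³/s = 4.030e-08 m³/s.
Darcy's law rearranged: K = Q·L / (A·Δh) = 4.030e-08 × 0.284 / (0.005931 × 0.854) = 2.260e-06 m/s = 0.1952 m/day.

0.195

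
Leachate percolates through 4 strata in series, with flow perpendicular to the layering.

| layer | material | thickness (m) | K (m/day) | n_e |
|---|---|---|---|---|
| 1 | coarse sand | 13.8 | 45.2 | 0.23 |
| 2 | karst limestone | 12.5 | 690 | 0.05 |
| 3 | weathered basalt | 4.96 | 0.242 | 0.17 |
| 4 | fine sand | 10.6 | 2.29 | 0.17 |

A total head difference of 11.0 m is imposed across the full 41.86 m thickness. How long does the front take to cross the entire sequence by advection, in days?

14.9

With flow normal to the layers, continuity requires the same specific discharge q through every layer.
Σ(b_i/K_i) = 13.8/45.2 + 12.5/690 + 4.96/0.242 + 10.6/2.29 = 25.45 d.
q = Δh / Σ(b_i/K_i) = 11.0 / 25.45 = 0.4323 m/day.
In each layer the seepage velocity is v_i = q/n_i, so the layer transit time is t_i = b_i·n_i / q:
  layer 1 (coarse sand): t_1 = 13.8 × 0.23 / 0.4323 = 7.343 d
  layer 2 (karst limestone): t_2 = 12.5 × 0.05 / 0.4323 = 1.446 d
  layer 3 (weathered basalt): t_3 = 4.96 × 0.17 / 0.4323 = 1.951 d
  layer 4 (fine sand): t_4 = 10.6 × 0.17 / 0.4323 = 4.169 d
Total t = Σ t_i = 14.91 days.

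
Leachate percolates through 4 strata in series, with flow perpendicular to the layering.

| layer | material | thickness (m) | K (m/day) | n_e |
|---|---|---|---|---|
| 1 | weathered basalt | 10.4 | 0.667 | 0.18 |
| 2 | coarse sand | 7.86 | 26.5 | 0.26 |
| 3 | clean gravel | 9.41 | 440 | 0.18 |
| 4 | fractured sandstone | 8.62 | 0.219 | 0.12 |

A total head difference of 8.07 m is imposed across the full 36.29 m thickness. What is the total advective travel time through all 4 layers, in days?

45.5

With flow normal to the layers, continuity requires the same specific discharge q through every layer.
Σ(b_i/K_i) = 10.4/0.667 + 7.86/26.5 + 9.41/440 + 8.62/0.219 = 55.27 d.
q = Δh / Σ(b_i/K_i) = 8.07 / 55.27 = 0.1460 m/day.
In each layer the seepage velocity is v_i = q/n_i, so the layer transit time is t_i = b_i·n_i / q:
  layer 1 (weathered basalt): t_1 = 10.4 × 0.18 / 0.1460 = 12.82 d
  layer 2 (coarse sand): t_2 = 7.86 × 0.26 / 0.1460 = 14.00 d
  layer 3 (clean gravel): t_3 = 9.41 × 0.18 / 0.1460 = 11.60 d
  layer 4 (fractured sandstone): t_4 = 8.62 × 0.12 / 0.1460 = 7.085 d
Total t = Σ t_i = 45.50 days.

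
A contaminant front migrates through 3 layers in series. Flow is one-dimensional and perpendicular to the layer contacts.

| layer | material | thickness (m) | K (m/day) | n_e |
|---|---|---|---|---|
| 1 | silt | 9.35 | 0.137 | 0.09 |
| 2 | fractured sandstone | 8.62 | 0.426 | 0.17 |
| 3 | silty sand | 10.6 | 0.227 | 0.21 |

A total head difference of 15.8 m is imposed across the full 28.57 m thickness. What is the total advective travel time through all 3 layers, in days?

38.8

With flow normal to the layers, continuity requires the same specific discharge q through every layer.
Σ(b_i/K_i) = 9.35/0.137 + 8.62/0.426 + 10.6/0.227 = 135.2 d.
q = Δh / Σ(b_i/K_i) = 15.8 / 135.2 = 0.1169 m/day.
In each layer the seepage velocity is v_i = q/n_i, so the layer transit time is t_i = b_i·n_i / q:
  layer 1 (silt): t_1 = 9.35 × 0.09 / 0.1169 = 7.200 d
  layer 2 (fractured sandstone): t_2 = 8.62 × 0.17 / 0.1169 = 12.54 d
  layer 3 (silty sand): t_3 = 10.6 × 0.21 / 0.1169 = 19.04 d
Total t = Σ t_i = 38.78 days.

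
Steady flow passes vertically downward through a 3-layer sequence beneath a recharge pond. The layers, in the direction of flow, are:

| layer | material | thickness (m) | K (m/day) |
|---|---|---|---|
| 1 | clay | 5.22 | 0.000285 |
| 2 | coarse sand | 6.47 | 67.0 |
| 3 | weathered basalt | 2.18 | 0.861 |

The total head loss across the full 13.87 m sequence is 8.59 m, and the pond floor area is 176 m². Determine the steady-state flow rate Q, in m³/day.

0.0825

Flow is perpendicular to layering, so the layers act in series and the equivalent K is the thickness-weighted harmonic mean.
Total thickness L = 5.22 + 6.47 + 2.18 = 13.87 m.
Σ(b_i/K_i) = 5.22/0.000285 + 6.47/67.0 + 2.18/0.861 = 18318 d.
K_eq = L / Σ(b_i/K_i) = 13.87 / 18318 = 0.0007572 m/day.
Q = K_eq · A · (Δh/L) = 0.0007572 × 176 × (8.59/13.87) = 0.08253 m³/day.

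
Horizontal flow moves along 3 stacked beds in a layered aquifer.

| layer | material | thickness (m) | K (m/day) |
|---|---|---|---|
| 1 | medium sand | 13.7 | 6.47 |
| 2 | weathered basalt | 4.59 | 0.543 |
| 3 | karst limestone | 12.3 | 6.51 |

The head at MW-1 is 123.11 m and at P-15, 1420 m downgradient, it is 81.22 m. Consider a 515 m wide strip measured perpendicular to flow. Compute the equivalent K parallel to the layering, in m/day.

5.60

Flow is parallel to layering, so each bed carries its own Darcy discharge and the transmissivities add.
Σ(K_i·b_i) = 6.47×13.7 + 0.543×4.59 + 6.51×12.3 = 171.2 m²/day.
Total thickness b = 30.59 m, so K_eq = Σ(K_i·b_i)/b = 5.597 m/day.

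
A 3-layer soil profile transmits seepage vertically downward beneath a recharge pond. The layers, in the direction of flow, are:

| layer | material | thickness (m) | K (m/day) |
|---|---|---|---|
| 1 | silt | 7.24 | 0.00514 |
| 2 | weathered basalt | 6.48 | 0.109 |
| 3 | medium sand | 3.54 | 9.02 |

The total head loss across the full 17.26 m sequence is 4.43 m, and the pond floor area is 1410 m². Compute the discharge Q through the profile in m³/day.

Flow is perpendicular to layering, so the layers act in series and the equivalent K is the thickness-weighted harmonic mean.
Total thickness L = 7.24 + 6.48 + 3.54 = 17.26 m.
Σ(b_i/K_i) = 7.24/0.00514 + 6.48/0.109 + 3.54/9.02 = 1468 d.
K_eq = L / Σ(b_i/K_i) = 17.26 / 1468 = 0.01175 m/day.
Q = K_eq · A · (Δh/L) = 0.01175 × 1410 × (4.43/17.26) = 4.254 m³/day.

4.25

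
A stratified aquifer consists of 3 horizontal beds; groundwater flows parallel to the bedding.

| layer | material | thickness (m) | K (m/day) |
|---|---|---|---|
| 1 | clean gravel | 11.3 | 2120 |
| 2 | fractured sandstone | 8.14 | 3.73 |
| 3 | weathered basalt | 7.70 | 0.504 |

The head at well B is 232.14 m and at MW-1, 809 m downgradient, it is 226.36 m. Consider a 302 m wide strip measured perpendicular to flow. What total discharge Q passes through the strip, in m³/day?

51800

Flow is parallel to layering, so each bed carries its own Darcy discharge and the transmissivities add.
Σ(K_i·b_i) = 2120×11.3 + 3.73×8.14 + 0.504×7.70 = 23990 m²/day.
Hydraulic gradient i = (232.14 − 226.36) / 809 = 5.78 / 809 = 0.007145.
Q = Σ(K_i·b_i) · W · i = 23990 × 302 × 0.007145 = 51763 m³/day.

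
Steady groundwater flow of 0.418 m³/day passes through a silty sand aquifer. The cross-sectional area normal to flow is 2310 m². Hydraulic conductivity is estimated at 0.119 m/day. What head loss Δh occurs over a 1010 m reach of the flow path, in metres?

1.54

From Q = K·A·i, i = Q / (K·A) = 0.418 / (0.1190 × 2310) = 0.001521.
Head loss Δh = i · L = 0.001521 × 1010 = 1.536 m.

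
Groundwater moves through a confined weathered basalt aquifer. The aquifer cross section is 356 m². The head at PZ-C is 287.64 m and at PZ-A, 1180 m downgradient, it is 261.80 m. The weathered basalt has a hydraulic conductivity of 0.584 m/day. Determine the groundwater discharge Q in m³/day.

Hydraulic gradient i = (287.64 − 261.80) / 1180 = 25.84 / 1180 = 0.02190.
Darcy's law: Q = K · A · i = 0.5840 × 356.0 × 0.02190 = 4.553 m³/day.

4.55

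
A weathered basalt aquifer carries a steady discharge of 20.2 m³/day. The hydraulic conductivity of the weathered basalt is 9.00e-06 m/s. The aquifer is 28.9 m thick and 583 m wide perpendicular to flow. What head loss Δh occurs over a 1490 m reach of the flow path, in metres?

2.30

Convert K: 9.00e-06 m/s × 86400 = 0.7776 m/day.
Cross-sectional area A = 583 × 28.9 = 16849 m².
From Q = K·A·i, i = Q / (K·A) = 20.2 / (0.7776 × 16849) = 0.001542.
Head loss Δh = i · L = 0.001542 × 1490 = 2.297 m.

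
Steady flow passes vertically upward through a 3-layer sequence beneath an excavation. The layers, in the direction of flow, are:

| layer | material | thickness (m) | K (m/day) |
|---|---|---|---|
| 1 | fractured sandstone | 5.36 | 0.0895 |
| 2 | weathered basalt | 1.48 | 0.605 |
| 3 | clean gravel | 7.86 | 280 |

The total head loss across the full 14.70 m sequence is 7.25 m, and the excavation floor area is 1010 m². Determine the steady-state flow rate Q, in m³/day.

Flow is perpendicular to layering, so the layers act in series and the equivalent K is the thickness-weighted harmonic mean.
Total thickness L = 5.36 + 1.48 + 7.86 = 14.70 m.
Σ(b_i/K_i) = 5.36/0.0895 + 1.48/0.605 + 7.86/280 = 62.36 d.
K_eq = L / Σ(b_i/K_i) = 14.70 / 62.36 = 0.2357 m/day.
Q = K_eq · A · (Δh/L) = 0.2357 × 1010 × (7.25/14.70) = 117.4 m³/day.

117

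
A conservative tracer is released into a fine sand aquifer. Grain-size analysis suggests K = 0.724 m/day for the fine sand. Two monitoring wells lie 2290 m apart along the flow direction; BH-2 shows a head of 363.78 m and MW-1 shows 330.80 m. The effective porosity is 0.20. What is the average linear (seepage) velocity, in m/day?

0.0521

Hydraulic gradient i = (363.78 − 330.80) / 2290 = 32.98 / 2290 = 0.01440.
Darcy flux q = K · i = 0.7240 × 0.01440 = 0.01043 m/day.
Seepage velocity v = q / n_e = 0.01043 / 0.20 = 0.05213 m/day.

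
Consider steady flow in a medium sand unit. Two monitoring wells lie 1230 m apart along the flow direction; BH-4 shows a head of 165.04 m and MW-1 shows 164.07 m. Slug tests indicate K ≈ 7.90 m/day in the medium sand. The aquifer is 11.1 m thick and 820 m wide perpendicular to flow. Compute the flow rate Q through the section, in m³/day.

Cross-sectional area A = 820 × 11.1 = 9102 m².
Hydraulic gradient i = (165.04 − 164.07) / 1230 = 0.97 / 1230 = 0.0007886.
Darcy's law: Q = K · A · i = 7.900 × 9102 × 0.0007886 = 56.71 m³/day.

56.7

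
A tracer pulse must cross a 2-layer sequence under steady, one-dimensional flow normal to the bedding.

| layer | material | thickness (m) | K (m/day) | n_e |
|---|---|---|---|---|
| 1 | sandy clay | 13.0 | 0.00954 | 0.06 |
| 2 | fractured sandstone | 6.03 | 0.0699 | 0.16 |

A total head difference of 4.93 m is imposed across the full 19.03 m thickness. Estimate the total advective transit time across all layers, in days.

With flow normal to the layers, continuity requires the same specific discharge q through every layer.
Σ(b_i/K_i) = 13.0/0.00954 + 6.03/0.0699 = 1449 d.
q = Δh / Σ(b_i/K_i) = 4.93 / 1449 = 0.003402 m/day.
In each layer the seepage velocity is v_i = q/n_i, so the layer transit time is t_i = b_i·n_i / q:
  layer 1 (sandy clay): t_1 = 13.0 × 0.06 / 0.003402 = 229.2 d
  layer 2 (fractured sandstone): t_2 = 6.03 × 0.16 / 0.003402 = 283.6 d
Total t = Σ t_i = 512.8 days.

513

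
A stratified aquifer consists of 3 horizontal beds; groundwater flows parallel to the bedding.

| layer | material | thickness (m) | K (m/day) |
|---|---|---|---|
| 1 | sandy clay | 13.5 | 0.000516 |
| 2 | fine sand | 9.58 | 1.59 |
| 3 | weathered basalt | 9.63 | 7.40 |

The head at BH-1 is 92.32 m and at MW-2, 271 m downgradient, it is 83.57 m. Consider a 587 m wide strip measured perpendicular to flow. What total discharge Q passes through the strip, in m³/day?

Flow is parallel to layering, so each bed carries its own Darcy discharge and the transmissivities add.
Σ(K_i·b_i) = 0.000516×13.5 + 1.59×9.58 + 7.40×9.63 = 86.50 m²/day.
Hydraulic gradient i = (92.32 − 83.57) / 271 = 8.75 / 271 = 0.03229.
Q = Σ(K_i·b_i) · W · i = 86.50 × 587 × 0.03229 = 1639 m³/day.

1640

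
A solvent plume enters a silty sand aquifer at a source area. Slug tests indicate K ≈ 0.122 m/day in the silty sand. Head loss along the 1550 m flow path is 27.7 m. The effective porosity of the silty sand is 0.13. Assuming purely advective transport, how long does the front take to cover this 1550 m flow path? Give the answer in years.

Hydraulic gradient i = Δh / L = 27.7 / 1550 = 0.01787.
Darcy flux q = K · i = 0.1220 × 0.01787 = 0.002180 m/day.
Seepage velocity v = q / n_e = 0.002180 / 0.13 = 0.01677 m/day.
Travel time t = L / v = 1550 / 0.01677 = 92420 days = 253.0 years.

253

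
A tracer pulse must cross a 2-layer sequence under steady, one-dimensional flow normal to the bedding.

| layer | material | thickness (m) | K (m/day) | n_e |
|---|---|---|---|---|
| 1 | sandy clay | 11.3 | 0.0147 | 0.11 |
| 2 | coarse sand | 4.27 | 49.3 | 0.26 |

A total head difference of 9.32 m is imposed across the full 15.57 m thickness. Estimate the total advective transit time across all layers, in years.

With flow normal to the layers, continuity requires the same specific discharge q through every layer.
Σ(b_i/K_i) = 11.3/0.0147 + 4.27/49.3 = 768.8 d.
q = Δh / Σ(b_i/K_i) = 9.32 / 768.8 = 0.01212 m/day.
In each layer the seepage velocity is v_i = q/n_i, so the layer transit time is t_i = b_i·n_i / q:
  layer 1 (sandy clay): t_1 = 11.3 × 0.11 / 0.01212 = 102.5 d
  layer 2 (coarse sand): t_2 = 4.27 × 0.26 / 0.01212 = 91.58 d
Total t = Σ t_i = 194.1 days = 0.5315 years.

0.531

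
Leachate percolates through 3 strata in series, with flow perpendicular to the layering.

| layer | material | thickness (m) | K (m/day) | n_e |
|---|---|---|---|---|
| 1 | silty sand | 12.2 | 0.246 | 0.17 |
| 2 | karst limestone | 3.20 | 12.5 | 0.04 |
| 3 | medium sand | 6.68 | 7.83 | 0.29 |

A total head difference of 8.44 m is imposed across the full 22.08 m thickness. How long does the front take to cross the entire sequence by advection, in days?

24.9

With flow normal to the layers, continuity requires the same specific discharge q through every layer.
Σ(b_i/K_i) = 12.2/0.246 + 3.20/12.5 + 6.68/7.83 = 50.70 d.
q = Δh / Σ(b_i/K_i) = 8.44 / 50.70 = 0.1665 m/day.
In each layer the seepage velocity is v_i = q/n_i, so the layer transit time is t_i = b_i·n_i / q:
  layer 1 (silty sand): t_1 = 12.2 × 0.17 / 0.1665 = 12.46 d
  layer 2 (karst limestone): t_2 = 3.20 × 0.04 / 0.1665 = 0.7689 d
  layer 3 (medium sand): t_3 = 6.68 × 0.29 / 0.1665 = 11.64 d
Total t = Σ t_i = 24.87 days.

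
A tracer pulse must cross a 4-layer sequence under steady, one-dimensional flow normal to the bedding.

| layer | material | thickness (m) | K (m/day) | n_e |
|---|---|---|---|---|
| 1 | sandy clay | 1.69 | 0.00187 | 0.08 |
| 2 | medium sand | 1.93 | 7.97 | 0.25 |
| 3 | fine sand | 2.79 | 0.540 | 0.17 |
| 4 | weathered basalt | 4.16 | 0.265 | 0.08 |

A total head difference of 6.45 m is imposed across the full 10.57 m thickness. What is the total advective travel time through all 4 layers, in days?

204

With flow normal to the layers, continuity requires the same specific discharge q through every layer.
Σ(b_i/K_i) = 1.69/0.00187 + 1.93/7.97 + 2.79/0.540 + 4.16/0.265 = 924.9 d.
q = Δh / Σ(b_i/K_i) = 6.45 / 924.9 = 0.006974 m/day.
In each layer the seepage velocity is v_i = q/n_i, so the layer transit time is t_i = b_i·n_i / q:
  layer 1 (sandy clay): t_1 = 1.69 × 0.08 / 0.006974 = 19.39 d
  layer 2 (medium sand): t_2 = 1.93 × 0.25 / 0.006974 = 69.18 d
  layer 3 (fine sand): t_3 = 2.79 × 0.17 / 0.006974 = 68.01 d
  layer 4 (weathered basalt): t_4 = 4.16 × 0.08 / 0.006974 = 47.72 d
Total t = Σ t_i = 204.3 days.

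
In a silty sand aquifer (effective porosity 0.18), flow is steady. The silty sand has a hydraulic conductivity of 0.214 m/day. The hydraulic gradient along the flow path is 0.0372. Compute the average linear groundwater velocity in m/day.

0.0442

Hydraulic gradient i = 0.0372.
Darcy flux q = K · i = 0.2140 × 0.03720 = 0.007961 m/day.
Seepage velocity v = q / n_e = 0.007961 / 0.18 = 0.04423 m/day.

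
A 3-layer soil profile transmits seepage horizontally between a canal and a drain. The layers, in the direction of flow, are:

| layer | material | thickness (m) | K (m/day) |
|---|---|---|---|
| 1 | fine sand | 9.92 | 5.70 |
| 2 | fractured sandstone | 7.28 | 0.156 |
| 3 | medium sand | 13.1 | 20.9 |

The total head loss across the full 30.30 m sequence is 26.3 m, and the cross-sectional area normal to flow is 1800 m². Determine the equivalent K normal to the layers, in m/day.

Flow is perpendicular to layering, so the layers act in series and the equivalent K is the thickness-weighted harmonic mean.
Total thickness L = 9.92 + 7.28 + 13.1 = 30.30 m.
Σ(b_i/K_i) = 9.92/5.70 + 7.28/0.156 + 13.1/20.9 = 49.03 d.
K_eq = L / Σ(b_i/K_i) = 30.30 / 49.03 = 0.6179 m/day.

0.618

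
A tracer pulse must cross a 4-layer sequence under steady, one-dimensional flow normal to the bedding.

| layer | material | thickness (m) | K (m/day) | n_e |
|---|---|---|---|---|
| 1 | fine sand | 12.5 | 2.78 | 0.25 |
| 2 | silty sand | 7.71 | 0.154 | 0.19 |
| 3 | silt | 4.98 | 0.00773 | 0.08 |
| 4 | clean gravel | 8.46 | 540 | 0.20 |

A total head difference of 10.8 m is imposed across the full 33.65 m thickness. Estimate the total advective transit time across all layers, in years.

1.18

With flow normal to the layers, continuity requires the same specific discharge q through every layer.
Σ(b_i/K_i) = 12.5/2.78 + 7.71/0.154 + 4.98/0.00773 + 8.46/540 = 698.8 d.
q = Δh / Σ(b_i/K_i) = 10.8 / 698.8 = 0.01545 m/day.
In each layer the seepage velocity is v_i = q/n_i, so the layer transit time is t_i = b_i·n_i / q:
  layer 1 (fine sand): t_1 = 12.5 × 0.25 / 0.01545 = 202.2 d
  layer 2 (silty sand): t_2 = 7.71 × 0.19 / 0.01545 = 94.79 d
  layer 3 (silt): t_3 = 4.98 × 0.08 / 0.01545 = 25.78 d
  layer 4 (clean gravel): t_4 = 8.46 × 0.20 / 0.01545 = 109.5 d
Total t = Σ t_i = 432.3 days = 1.183 years.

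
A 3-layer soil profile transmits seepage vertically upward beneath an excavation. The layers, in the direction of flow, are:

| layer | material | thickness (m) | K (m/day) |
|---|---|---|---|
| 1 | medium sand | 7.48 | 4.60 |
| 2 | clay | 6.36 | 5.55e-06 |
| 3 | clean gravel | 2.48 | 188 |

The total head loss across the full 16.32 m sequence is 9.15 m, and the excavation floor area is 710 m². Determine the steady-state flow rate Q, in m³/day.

Flow is perpendicular to layering, so the layers act in series and the equivalent K is the thickness-weighted harmonic mean.
Total thickness L = 7.48 + 6.36 + 2.48 = 16.32 m.
Σ(b_i/K_i) = 7.48/4.60 + 6.36/5.55e-06 + 2.48/188 = 1.146e+06 d.
K_eq = L / Σ(b_i/K_i) = 16.32 / 1.146e+06 = 1.424e-05 m/day.
Q = K_eq · A · (Δh/L) = 1.424e-05 × 710 × (9.15/16.32) = 0.005669 m³/day.

0.00567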